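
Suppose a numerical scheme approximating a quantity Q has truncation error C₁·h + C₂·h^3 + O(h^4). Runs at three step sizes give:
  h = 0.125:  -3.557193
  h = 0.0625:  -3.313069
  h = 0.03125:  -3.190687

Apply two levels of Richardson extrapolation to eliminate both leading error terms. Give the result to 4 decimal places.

-3.0682

First eliminate the h term (factor 2^1 = 2):
  B₁ = (2·(-3.313069) − (-3.557193))/1 = -3.068945
  B₂ = (2·(-3.190687) − (-3.313069))/1 = -3.068305
Then eliminate the h^3 term (factor 2^3 = 8):
  (8·(-3.068305) − (-3.068945))/7 = -3.068214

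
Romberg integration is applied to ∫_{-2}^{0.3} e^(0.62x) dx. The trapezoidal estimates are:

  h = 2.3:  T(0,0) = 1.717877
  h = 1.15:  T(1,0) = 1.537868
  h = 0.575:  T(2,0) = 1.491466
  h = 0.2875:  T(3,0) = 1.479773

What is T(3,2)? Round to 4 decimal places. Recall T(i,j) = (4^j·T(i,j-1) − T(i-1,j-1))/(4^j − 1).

T(2,1) = (4·1.491466 − 1.537868) / 3 = 1.475999
T(3,1) = (4·1.479773 − 1.491466) / 3 = 1.475875
T(3,2) = (16·1.475875 − 1.475999) / 15 = 1.475867
(Column j=1 coincides with Simpson's rule on the same nodes.)

1.4759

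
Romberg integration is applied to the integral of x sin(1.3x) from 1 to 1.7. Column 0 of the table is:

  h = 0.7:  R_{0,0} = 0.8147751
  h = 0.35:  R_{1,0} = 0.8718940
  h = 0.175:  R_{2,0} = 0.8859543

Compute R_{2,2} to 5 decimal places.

R_{1,1} = (4·0.8718940 − 0.8147751) / 3 = 0.8909336
R_{2,1} = (4·0.8859543 − 0.8718940) / 3 = 0.8906411
R_{2,2} = 0.8906411 + (0.8906411 − 0.8909336)/15 = 0.8906216

0.89062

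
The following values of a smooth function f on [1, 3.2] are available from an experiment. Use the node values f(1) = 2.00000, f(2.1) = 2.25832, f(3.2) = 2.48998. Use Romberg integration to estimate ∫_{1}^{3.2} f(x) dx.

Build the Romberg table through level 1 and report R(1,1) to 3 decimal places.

4.959

R(0,0) (trapezoid, 1 panel, h=2.2000): 4.93898
R(1,0) (trapezoid, 2 panels, h=1.1000): 4.95364
R(1,1) = 4.95364 + (4.95364 − 4.93898)/3 = 4.95853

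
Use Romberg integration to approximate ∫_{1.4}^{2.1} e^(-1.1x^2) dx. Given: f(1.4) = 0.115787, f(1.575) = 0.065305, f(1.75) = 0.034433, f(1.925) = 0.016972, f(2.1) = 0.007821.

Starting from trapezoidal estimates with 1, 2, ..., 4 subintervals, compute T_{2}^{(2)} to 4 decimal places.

T_{0}^{(0)} (trapezoid, 1 panel, h=0.7000): 0.043263
T_{1}^{(0)} (trapezoid, 2 panels, h=0.3500): 0.033683
T_{2}^{(0)} (trapezoid, 4 panels, h=0.1750): 0.031240
T_{1}^{(1)} = 0.033683 + (0.033683 − 0.043263)/3 = 0.030490
T_{2}^{(1)} = 0.031240 + (0.031240 − 0.033683)/3 = 0.030426
T_{2}^{(2)} = 0.030426 + (0.030426 − 0.030490)/15 = 0.030422

0.0304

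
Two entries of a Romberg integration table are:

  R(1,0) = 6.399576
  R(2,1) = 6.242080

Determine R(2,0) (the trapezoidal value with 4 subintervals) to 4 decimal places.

6.2815

From R(2,1) = (4·R(2,0) − R(1,0))/3, solve for R(2,0):
4·R(2,0) = 3·6.242080 + 6.399576 = 25.125816
R(2,0) = 6.281454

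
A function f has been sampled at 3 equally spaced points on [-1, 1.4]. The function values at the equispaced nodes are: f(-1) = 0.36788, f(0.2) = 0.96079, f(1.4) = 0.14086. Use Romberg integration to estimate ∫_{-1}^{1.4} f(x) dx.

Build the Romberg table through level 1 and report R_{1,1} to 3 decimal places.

1.741

R_{0,0} (trapezoid, 1 panel, h=2.4000): 0.61049
R_{1,0} (trapezoid, 2 panels, h=1.2000): 1.45819
R_{1,1} = 1.45819 + (1.45819 − 0.61049)/3 = 1.74076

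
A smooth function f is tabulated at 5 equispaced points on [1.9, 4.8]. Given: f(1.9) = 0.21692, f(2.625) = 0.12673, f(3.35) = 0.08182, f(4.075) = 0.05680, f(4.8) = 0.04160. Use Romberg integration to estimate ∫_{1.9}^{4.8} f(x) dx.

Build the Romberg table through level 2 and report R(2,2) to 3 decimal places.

0.279

R(0,0) (trapezoid, 1 panel, h=2.9000): 0.37485
R(1,0) (trapezoid, 2 panels, h=1.4500): 0.30607
R(2,0) (trapezoid, 4 panels, h=0.7250): 0.28609
R(1,1) = 0.30607 + (0.30607 − 0.37485)/3 = 0.28314
R(2,1) = 0.28609 + (0.28609 − 0.30607)/3 = 0.27943
R(2,2) = 0.27943 + (0.27943 − 0.28314)/15 = 0.27918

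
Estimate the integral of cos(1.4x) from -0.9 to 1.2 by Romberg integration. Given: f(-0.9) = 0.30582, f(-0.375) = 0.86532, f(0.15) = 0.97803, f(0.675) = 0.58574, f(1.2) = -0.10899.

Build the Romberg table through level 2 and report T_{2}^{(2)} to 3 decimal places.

T_{0}^{(0)} (trapezoid, 1 panel, h=2.1000): 0.20667
T_{1}^{(0)} (trapezoid, 2 panels, h=1.0500): 1.13027
T_{2}^{(0)} (trapezoid, 4 panels, h=0.5250): 1.32694
T_{1}^{(1)} = 1.13027 + (1.13027 − 0.20667)/3 = 1.43814
T_{2}^{(1)} = 1.32694 + (1.32694 − 1.13027)/3 = 1.39250
T_{2}^{(2)} = 1.39250 + (1.39250 − 1.43814)/15 = 1.38946

1.389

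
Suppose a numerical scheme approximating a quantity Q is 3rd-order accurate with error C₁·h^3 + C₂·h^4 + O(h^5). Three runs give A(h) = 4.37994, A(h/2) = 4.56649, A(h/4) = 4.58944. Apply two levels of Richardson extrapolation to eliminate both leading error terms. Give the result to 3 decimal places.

First eliminate the h^3 term (factor 2^3 = 8):
  B₁ = (8·4.56649 − 4.37994)/7 = 4.59314
  B₂ = (8·4.58944 − 4.56649)/7 = 4.59272
Then eliminate the h^4 term (factor 2^4 = 16):
  (16·4.59272 − 4.59314)/15 = 4.59269

4.593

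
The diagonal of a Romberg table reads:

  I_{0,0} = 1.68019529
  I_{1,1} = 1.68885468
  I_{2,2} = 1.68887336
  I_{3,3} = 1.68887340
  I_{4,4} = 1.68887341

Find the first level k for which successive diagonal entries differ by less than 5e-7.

|I_{1,1} − I_{0,0}| = 0.00865939 ≥ 5e-7
|I_{2,2} − I_{1,1}| = 0.00001868 ≥ 5e-7
|I_{3,3} − I_{2,2}| = 0.00000004 < 5e-7

k = 3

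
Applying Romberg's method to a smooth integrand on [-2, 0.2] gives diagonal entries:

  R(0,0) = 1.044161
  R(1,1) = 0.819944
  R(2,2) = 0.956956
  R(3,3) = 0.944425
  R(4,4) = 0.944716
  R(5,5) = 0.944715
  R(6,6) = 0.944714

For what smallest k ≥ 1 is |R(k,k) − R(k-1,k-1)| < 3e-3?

k = 4

|R(1,1) − R(0,0)| = 0.224217 ≥ 3e-3
|R(2,2) − R(1,1)| = 0.137012 ≥ 3e-3
|R(3,3) − R(2,2)| = 0.012531 ≥ 3e-3
|R(4,4) − R(3,3)| = 0.000291 < 3e-3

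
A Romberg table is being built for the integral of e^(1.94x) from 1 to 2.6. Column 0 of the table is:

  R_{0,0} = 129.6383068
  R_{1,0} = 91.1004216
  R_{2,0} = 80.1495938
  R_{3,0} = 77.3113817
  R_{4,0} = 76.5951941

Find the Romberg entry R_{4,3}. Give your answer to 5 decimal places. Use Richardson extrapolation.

76.35587

R_{2,1} = (4·80.1495938 − 91.1004216) / 3 = 76.4993179
R_{3,1} = 77.3113817 + (77.3113817 − 80.1495938)/3 = 76.3653110
R_{4,1} = (4·76.5951941 − 77.3113817) / 3 = 76.3564649
R_{3,2} = 76.3653110 + (76.3653110 − 76.4993179)/15 = 76.3563772
R_{4,2} = 76.3564649 + (76.3564649 − 76.3653110)/15 = 76.3558752
R_{4,3} = 76.3558752 + (76.3558752 − 76.3563772)/63 = 76.3558672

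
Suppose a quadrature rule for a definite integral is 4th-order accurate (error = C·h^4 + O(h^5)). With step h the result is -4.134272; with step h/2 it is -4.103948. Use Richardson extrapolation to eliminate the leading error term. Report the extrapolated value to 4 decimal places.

The leading error scales as h^4; refining by a factor of 2 reduces it by 2^4 = 16.
Extrapolated value = (16·A(h/2) − A(h)) / (16 − 1)
= (16·(-4.103948) − (-4.134272)) / 15
= -61.528896 / 15 = -4.101926

-4.1019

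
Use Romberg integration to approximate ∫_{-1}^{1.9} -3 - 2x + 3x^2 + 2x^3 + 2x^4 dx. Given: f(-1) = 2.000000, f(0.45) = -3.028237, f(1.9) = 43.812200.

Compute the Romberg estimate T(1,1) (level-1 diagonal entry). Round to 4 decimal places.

T(0,0) (trapezoid, 1 panel, h=2.9000): 66.427690
T(1,0) (trapezoid, 2 panels, h=1.4500): 28.822901
T(1,1) = 28.822901 + (28.822901 − 66.427690)/3 = 16.287971

16.2880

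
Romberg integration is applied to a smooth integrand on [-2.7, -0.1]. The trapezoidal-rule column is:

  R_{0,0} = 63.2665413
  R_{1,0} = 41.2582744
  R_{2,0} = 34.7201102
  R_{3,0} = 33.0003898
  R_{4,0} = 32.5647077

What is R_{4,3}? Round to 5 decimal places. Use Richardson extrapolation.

R_{2,1} = (4·34.7201102 − 41.2582744) / 3 = 32.5407221
R_{3,1} = 33.0003898 + (33.0003898 − 34.7201102)/3 = 32.4271497
R_{4,1} = 32.5647077 + (32.5647077 − 33.0003898)/3 = 32.4194803
R_{3,2} = 32.4271497 + (32.4271497 − 32.5407221)/15 = 32.4195782
R_{4,2} = (16·32.4194803 − 32.4271497) / 15 = 32.4189690
R_{4,3} = (64·32.4189690 − 32.4195782) / 63 = 32.4189593

32.41896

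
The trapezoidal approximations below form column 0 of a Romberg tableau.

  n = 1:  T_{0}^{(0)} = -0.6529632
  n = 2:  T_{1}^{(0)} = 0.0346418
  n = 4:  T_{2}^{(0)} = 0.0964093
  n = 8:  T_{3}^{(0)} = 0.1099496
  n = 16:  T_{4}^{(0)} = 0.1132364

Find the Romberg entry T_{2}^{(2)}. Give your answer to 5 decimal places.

T_{1}^{(1)} = (4·0.0346418 − (-0.6529632)) / 3 = 0.2638435
T_{2}^{(1)} = (4·0.0964093 − 0.0346418) / 3 = 0.1169985
T_{2}^{(2)} = (16·0.1169985 − 0.2638435) / 15 = 0.1072088

0.10721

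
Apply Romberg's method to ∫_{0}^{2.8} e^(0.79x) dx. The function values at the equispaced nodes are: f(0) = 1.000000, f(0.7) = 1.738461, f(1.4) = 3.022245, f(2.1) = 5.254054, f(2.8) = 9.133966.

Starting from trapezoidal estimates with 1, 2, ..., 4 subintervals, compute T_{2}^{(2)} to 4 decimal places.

T_{0}^{(0)} (trapezoid, 1 panel, h=2.8000): 14.187552
T_{1}^{(0)} (trapezoid, 2 panels, h=1.4000): 11.324919
T_{2}^{(0)} (trapezoid, 4 panels, h=0.7000): 10.557220
T_{1}^{(1)} = 11.324919 + (11.324919 − 14.187552)/3 = 10.370708
T_{2}^{(1)} = 10.557220 + (10.557220 − 11.324919)/3 = 10.301320
T_{2}^{(2)} = 10.301320 + (10.301320 − 10.370708)/15 = 10.296694

10.2967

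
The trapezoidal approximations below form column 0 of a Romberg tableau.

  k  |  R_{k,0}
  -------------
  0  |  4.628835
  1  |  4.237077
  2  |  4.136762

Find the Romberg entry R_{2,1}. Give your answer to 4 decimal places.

4.1033

Richardson extrapolation on the trapezoidal column (denominator 4−1=3):
R_{2,1} = 4.136762 + (4.136762 − 4.237077)/3 = 4.103324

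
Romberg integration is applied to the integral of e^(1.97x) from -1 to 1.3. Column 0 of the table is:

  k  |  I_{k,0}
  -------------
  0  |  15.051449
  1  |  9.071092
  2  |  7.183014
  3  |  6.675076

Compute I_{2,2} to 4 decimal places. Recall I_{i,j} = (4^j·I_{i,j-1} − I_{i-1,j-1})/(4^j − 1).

6.5187

I_{1,1} = 9.071092 + (9.071092 − 15.051449)/3 = 7.077640
I_{2,1} = 7.183014 + (7.183014 − 9.071092)/3 = 6.553655
I_{2,2} = 6.553655 + (6.553655 − 7.077640)/15 = 6.518723
(Column j=1 coincides with Simpson's rule on the same nodes.)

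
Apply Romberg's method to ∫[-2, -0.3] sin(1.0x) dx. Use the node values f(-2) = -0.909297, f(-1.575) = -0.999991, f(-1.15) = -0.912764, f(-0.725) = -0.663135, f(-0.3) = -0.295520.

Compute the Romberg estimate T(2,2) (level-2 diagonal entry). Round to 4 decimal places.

-1.3715

T(0,0) (trapezoid, 1 panel, h=1.7000): -1.024094
T(1,0) (trapezoid, 2 panels, h=0.8500): -1.287897
T(2,0) (trapezoid, 4 panels, h=0.4250): -1.350777
T(1,1) = -1.287897 + (-1.287897 − (-1.024094))/3 = -1.375831
T(2,1) = -1.350777 + (-1.350777 − (-1.287897))/3 = -1.371737
T(2,2) = -1.371737 + (-1.371737 − (-1.375831))/15 = -1.371464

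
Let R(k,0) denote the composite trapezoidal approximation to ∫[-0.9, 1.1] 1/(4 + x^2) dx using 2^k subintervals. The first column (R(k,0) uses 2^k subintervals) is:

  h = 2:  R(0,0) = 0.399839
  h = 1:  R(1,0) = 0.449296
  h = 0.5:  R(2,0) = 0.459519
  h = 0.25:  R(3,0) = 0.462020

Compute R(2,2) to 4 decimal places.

Richardson extrapolation on the trapezoidal column (denominator 4−1=3):
R(1,1) = 0.449296 + (0.449296 − 0.399839)/3 = 0.465782
R(2,1) = (4·0.459519 − 0.449296) / 3 = 0.462927
R(2,2) = (16·0.462927 − 0.465782) / 15 = 0.462737

0.4627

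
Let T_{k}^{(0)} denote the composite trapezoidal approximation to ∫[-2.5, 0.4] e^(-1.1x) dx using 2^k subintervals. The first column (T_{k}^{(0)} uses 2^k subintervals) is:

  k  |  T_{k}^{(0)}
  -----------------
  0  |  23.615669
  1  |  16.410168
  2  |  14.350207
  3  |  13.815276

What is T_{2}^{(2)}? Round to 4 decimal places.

T_{1}^{(1)} = (4·16.410168 − 23.615669) / 3 = 14.008334
T_{2}^{(1)} = 14.350207 + (14.350207 − 16.410168)/3 = 13.663553
T_{2}^{(2)} = (16·13.663553 − 14.008334) / 15 = 13.640568

13.6406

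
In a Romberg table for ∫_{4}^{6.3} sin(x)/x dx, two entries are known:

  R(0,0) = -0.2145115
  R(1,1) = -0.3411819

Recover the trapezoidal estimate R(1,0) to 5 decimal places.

-0.30951

From R(1,1) = (4·R(1,0) − R(0,0))/3, solve for R(1,0):
4·R(1,0) = 3·(-0.3411819) + (-0.2145115) = -1.2380572
R(1,0) = -0.3095143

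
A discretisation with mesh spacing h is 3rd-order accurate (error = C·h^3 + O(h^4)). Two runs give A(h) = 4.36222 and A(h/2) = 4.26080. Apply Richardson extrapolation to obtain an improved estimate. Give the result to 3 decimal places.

Extrapolated value = (8·A(h/2) − A(h)) / (8 − 1)
= (8·4.26080 − 4.36222) / 7
= 29.72418 / 7 = 4.24631

4.246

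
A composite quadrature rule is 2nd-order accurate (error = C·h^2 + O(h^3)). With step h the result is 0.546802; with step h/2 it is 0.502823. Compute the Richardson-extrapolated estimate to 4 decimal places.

0.4882

The leading error scales as h^2; refining by a factor of 2 reduces it by 2^2 = 4.
Extrapolated value = (4·A(h/2) − A(h)) / (4 − 1)
= (4·0.502823 − 0.546802) / 3
= 1.464490 / 3 = 0.488163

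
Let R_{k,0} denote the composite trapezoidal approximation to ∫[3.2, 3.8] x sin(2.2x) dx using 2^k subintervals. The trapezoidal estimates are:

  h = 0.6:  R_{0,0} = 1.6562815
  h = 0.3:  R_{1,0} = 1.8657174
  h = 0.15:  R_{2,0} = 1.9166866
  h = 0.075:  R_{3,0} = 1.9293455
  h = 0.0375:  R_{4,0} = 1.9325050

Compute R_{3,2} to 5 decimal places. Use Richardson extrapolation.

R_{2,1} = (4·1.9166866 − 1.8657174) / 3 = 1.9336763
R_{3,1} = (4·1.9293455 − 1.9166866) / 3 = 1.9335651
R_{3,2} = (16·1.9335651 − 1.9336763) / 15 = 1.9335577
(Column j=1 coincides with Simpson's rule on the same nodes.)

1.93356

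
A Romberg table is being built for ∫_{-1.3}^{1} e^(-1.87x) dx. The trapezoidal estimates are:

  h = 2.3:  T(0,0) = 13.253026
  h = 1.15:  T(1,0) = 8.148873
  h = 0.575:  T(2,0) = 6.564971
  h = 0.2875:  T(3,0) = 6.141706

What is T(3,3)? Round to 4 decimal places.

Richardson extrapolation on the trapezoidal column (denominator 4−1=3):
T(1,1) = 8.148873 + (8.148873 − 13.253026)/3 = 6.447489
T(2,1) = (4·6.564971 − 8.148873) / 3 = 6.037004
T(3,1) = 6.141706 + (6.141706 − 6.564971)/3 = 6.000618
T(2,2) = (16·6.037004 − 6.447489) / 15 = 6.009638
T(3,2) = 6.000618 + (6.000618 − 6.037004)/15 = 5.998192
T(3,3) = 5.998192 + (5.998192 − 6.009638)/63 = 5.998010

5.9980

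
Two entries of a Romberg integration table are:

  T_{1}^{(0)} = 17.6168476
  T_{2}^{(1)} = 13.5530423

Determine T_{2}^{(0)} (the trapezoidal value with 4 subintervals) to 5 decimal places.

From T_{2}^{(1)} = (4·T_{2}^{(0)} − T_{1}^{(0)})/3, solve for T_{2}^{(0)}:
4·T_{2}^{(0)} = 3·13.5530423 + 17.6168476 = 58.2759745
T_{2}^{(0)} = 14.5689936

14.56899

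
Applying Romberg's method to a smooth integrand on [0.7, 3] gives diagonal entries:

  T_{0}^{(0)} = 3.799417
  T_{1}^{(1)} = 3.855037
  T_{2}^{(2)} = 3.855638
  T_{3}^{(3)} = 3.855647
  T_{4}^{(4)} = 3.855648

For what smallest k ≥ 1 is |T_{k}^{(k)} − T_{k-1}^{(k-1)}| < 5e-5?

k = 3

|T_{1}^{(1)} − T_{0}^{(0)}| = 0.055620 ≥ 5e-5
|T_{2}^{(2)} − T_{1}^{(1)}| = 0.000601 ≥ 5e-5
|T_{3}^{(3)} − T_{2}^{(2)}| = 0.000009 < 5e-5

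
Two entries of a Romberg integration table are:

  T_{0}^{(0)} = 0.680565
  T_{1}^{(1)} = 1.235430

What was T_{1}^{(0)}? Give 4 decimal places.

From T_{1}^{(1)} = (4·T_{1}^{(0)} − T_{0}^{(0)})/3, solve for T_{1}^{(0)}:
4·T_{1}^{(0)} = 3·1.235430 + 0.680565 = 4.386855
T_{1}^{(0)} = 1.096714

1.0967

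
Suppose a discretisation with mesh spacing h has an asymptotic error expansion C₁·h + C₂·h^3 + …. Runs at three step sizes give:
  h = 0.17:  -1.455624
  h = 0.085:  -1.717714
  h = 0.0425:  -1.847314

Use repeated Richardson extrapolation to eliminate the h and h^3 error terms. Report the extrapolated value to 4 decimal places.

-1.9765

First eliminate the h term (factor 2^1 = 2):
  B₁ = (2·(-1.717714) − (-1.455624))/1 = -1.979804
  B₂ = (2·(-1.847314) − (-1.717714))/1 = -1.976914
Then eliminate the h^3 term (factor 2^3 = 8):
  (8·(-1.976914) − (-1.979804))/7 = -1.976501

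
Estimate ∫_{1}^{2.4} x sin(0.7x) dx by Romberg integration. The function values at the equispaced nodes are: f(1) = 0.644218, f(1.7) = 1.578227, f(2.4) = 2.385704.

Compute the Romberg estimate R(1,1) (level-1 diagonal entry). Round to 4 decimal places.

R(0,0) (trapezoid, 1 panel, h=1.4000): 2.120945
R(1,0) (trapezoid, 2 panels, h=0.7000): 2.165232
R(1,1) = 2.165232 + (2.165232 − 2.120945)/3 = 2.179994

2.1800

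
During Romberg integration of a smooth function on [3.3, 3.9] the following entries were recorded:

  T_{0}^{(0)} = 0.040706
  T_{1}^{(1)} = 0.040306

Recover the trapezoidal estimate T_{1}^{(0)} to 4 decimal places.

From T_{1}^{(1)} = (4·T_{1}^{(0)} − T_{0}^{(0)})/3, solve for T_{1}^{(0)}:
4·T_{1}^{(0)} = 3·0.040306 + 0.040706 = 0.161624
T_{1}^{(0)} = 0.040406

0.0404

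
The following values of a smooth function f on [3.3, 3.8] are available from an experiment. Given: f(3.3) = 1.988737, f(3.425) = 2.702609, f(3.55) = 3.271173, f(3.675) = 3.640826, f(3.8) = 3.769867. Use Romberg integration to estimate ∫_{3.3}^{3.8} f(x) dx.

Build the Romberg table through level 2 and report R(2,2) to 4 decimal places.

R(0,0) (trapezoid, 1 panel, h=0.5000): 1.439651
R(1,0) (trapezoid, 2 panels, h=0.2500): 1.537619
R(2,0) (trapezoid, 4 panels, h=0.1250): 1.561739
R(1,1) = 1.537619 + (1.537619 − 1.439651)/3 = 1.570275
R(2,1) = 1.561739 + (1.561739 − 1.537619)/3 = 1.569779
R(2,2) = 1.569779 + (1.569779 − 1.570275)/15 = 1.569746

1.5697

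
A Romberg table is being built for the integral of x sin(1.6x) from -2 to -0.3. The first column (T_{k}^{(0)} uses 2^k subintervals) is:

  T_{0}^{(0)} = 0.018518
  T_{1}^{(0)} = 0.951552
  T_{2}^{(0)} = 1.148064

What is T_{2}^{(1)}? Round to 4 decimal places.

1.2136

Richardson extrapolation on the trapezoidal column (denominator 4−1=3):
T_{2}^{(1)} = (4·1.148064 − 0.951552) / 3 = 1.213568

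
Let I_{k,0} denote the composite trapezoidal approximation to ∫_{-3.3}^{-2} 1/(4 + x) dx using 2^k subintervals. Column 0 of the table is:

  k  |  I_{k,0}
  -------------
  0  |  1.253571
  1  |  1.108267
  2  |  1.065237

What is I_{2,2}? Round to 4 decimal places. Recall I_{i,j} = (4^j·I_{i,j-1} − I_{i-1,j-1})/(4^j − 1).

1.0503

I_{1,1} = 1.108267 + (1.108267 − 1.253571)/3 = 1.059832
I_{2,1} = 1.065237 + (1.065237 − 1.108267)/3 = 1.050894
I_{2,2} = (16·1.050894 − 1.059832) / 15 = 1.050298
(Column j=1 coincides with Simpson's rule on the same nodes.)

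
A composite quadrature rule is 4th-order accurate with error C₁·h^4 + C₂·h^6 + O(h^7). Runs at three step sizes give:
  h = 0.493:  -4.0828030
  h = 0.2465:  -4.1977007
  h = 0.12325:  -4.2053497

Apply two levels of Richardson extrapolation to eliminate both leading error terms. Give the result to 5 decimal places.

First eliminate the h^4 term (factor 2^4 = 16):
  B₁ = (16·(-4.1977007) − (-4.0828030))/15 = -4.2053605
  B₂ = (16·(-4.2053497) − (-4.1977007))/15 = -4.2058596
Then eliminate the h^6 term (factor 2^6 = 64):
  (64·(-4.2058596) − (-4.2053605))/63 = -4.2058675

-4.20587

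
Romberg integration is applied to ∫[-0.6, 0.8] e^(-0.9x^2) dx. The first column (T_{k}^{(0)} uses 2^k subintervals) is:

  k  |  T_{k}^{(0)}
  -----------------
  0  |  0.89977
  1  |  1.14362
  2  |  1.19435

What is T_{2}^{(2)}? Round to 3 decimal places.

1.210

Richardson extrapolation on the trapezoidal column (denominator 4−1=3):
T_{1}^{(1)} = (4·1.14362 − 0.89977) / 3 = 1.22490
T_{2}^{(1)} = (4·1.19435 − 1.14362) / 3 = 1.21126
T_{2}^{(2)} = 1.21126 + (1.21126 − 1.22490)/15 = 1.21035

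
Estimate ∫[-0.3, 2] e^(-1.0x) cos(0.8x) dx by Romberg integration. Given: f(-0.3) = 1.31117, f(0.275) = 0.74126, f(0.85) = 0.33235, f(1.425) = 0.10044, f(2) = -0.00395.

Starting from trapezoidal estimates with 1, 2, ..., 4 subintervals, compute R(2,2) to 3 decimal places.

R(0,0) (trapezoid, 1 panel, h=2.3000): 1.50330
R(1,0) (trapezoid, 2 panels, h=1.1500): 1.13385
R(2,0) (trapezoid, 4 panels, h=0.5750): 1.05090
R(1,1) = 1.13385 + (1.13385 − 1.50330)/3 = 1.01070
R(2,1) = 1.05090 + (1.05090 − 1.13385)/3 = 1.02325
R(2,2) = 1.02325 + (1.02325 − 1.01070)/15 = 1.02409

1.024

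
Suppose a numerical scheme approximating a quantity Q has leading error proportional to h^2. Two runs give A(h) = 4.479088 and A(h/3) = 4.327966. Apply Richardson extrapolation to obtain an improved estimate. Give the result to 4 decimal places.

4.3091

The leading error scales as h^2; refining by a factor of 3 reduces it by 3^2 = 9.
Extrapolated value = (9·A(h/3) − A(h)) / (9 − 1)
= (9·4.327966 − 4.479088) / 8
= 34.472606 / 8 = 4.309076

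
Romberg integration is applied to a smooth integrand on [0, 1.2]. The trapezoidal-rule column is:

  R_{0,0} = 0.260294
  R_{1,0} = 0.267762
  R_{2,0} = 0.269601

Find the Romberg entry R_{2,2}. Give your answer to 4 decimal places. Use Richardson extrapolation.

Richardson extrapolation on the trapezoidal column (denominator 4−1=3):
R_{1,1} = (4·0.267762 − 0.260294) / 3 = 0.270251
R_{2,1} = 0.269601 + (0.269601 − 0.267762)/3 = 0.270214
R_{2,2} = 0.270214 + (0.270214 − 0.270251)/15 = 0.270212

0.2702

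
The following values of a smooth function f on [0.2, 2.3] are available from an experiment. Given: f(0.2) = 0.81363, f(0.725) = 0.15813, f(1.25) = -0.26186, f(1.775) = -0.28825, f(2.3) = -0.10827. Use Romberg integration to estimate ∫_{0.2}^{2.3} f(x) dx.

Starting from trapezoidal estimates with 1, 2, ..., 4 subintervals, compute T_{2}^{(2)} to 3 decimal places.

T_{0}^{(0)} (trapezoid, 1 panel, h=2.1000): 0.74063
T_{1}^{(0)} (trapezoid, 2 panels, h=1.0500): 0.09536
T_{2}^{(0)} (trapezoid, 4 panels, h=0.5250): -0.02063
T_{1}^{(1)} = 0.09536 + (0.09536 − 0.74063)/3 = -0.11973
T_{2}^{(1)} = -0.02063 + (-0.02063 − 0.09536)/3 = -0.05929
T_{2}^{(2)} = -0.05929 + (-0.05929 − (-0.11973))/15 = -0.05526

-0.055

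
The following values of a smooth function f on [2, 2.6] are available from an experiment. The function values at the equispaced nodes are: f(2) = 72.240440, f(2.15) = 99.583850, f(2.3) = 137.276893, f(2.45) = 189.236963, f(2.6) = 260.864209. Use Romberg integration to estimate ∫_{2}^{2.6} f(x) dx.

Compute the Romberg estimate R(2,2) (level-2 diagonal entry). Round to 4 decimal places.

R(0,0) (trapezoid, 1 panel, h=0.6000): 99.931395
R(1,0) (trapezoid, 2 panels, h=0.3000): 91.148765
R(2,0) (trapezoid, 4 panels, h=0.1500): 88.897505
R(1,1) = 91.148765 + (91.148765 − 99.931395)/3 = 88.221222
R(2,1) = 88.897505 + (88.897505 − 91.148765)/3 = 88.147085
R(2,2) = 88.147085 + (88.147085 − 88.221222)/15 = 88.142143

88.1421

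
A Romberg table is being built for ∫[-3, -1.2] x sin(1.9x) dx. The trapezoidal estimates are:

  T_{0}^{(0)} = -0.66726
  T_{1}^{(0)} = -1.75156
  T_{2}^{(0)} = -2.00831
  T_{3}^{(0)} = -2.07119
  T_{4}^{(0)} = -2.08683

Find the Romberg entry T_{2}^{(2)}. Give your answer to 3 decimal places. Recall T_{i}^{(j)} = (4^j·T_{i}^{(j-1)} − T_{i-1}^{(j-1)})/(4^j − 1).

-2.093

T_{1}^{(1)} = (4·(-1.75156) − (-0.66726)) / 3 = -2.11299
T_{2}^{(1)} = (4·(-2.00831) − (-1.75156)) / 3 = -2.09389
T_{2}^{(2)} = -2.09389 + (-2.09389 − (-2.11299))/15 = -2.09262
(Column j=1 coincides with Simpson's rule on the same nodes.)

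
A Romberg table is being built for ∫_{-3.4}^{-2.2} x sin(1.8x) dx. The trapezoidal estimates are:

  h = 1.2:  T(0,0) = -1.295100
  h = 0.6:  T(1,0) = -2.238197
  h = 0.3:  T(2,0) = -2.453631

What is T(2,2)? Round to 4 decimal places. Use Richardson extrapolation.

T(1,1) = -2.238197 + (-2.238197 − (-1.295100))/3 = -2.552563
T(2,1) = (4·(-2.453631) − (-2.238197)) / 3 = -2.525442
T(2,2) = (16·(-2.525442) − (-2.552563)) / 15 = -2.523634
(Column j=1 coincides with Simpson's rule on the same nodes.)

-2.5236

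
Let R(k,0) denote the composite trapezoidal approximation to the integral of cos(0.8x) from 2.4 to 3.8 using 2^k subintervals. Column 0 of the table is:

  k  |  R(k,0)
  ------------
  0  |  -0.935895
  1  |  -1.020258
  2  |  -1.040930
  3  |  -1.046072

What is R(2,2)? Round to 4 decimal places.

-1.0478

R(1,1) = (4·(-1.020258) − (-0.935895)) / 3 = -1.048379
R(2,1) = -1.040930 + (-1.040930 − (-1.020258))/3 = -1.047821
R(2,2) = (16·(-1.047821) − (-1.048379)) / 15 = -1.047784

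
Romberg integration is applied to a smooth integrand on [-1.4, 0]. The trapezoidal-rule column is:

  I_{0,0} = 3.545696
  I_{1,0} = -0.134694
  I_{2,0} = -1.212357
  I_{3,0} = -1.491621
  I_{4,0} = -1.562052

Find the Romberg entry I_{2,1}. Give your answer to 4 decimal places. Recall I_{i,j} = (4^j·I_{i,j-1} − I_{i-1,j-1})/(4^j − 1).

-1.5716

I_{2,1} = (4·(-1.212357) − (-0.134694)) / 3 = -1.571578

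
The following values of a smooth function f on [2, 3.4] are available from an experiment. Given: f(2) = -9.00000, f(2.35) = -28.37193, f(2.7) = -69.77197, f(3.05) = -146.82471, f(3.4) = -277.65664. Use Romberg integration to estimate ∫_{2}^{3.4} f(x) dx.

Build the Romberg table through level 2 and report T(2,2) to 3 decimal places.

T(0,0) (trapezoid, 1 panel, h=1.4000): -200.65965
T(1,0) (trapezoid, 2 panels, h=0.7000): -149.17020
T(2,0) (trapezoid, 4 panels, h=0.3500): -135.90393
T(1,1) = -149.17020 + (-149.17020 − (-200.65965))/3 = -132.00705
T(2,1) = -135.90393 + (-135.90393 − (-149.17020))/3 = -131.48184
T(2,2) = -131.48184 + (-131.48184 − (-132.00705))/15 = -131.44683

-131.447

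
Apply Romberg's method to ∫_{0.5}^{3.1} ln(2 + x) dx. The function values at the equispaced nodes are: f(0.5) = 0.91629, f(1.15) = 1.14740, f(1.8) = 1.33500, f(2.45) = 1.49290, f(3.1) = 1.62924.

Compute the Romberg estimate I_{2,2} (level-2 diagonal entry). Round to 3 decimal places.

I_{0,0} (trapezoid, 1 panel, h=2.6000): 3.30919
I_{1,0} (trapezoid, 2 panels, h=1.3000): 3.39009
I_{2,0} (trapezoid, 4 panels, h=0.6500): 3.41124
I_{1,1} = 3.39009 + (3.39009 − 3.30919)/3 = 3.41706
I_{2,1} = 3.41124 + (3.41124 − 3.39009)/3 = 3.41829
I_{2,2} = 3.41829 + (3.41829 − 3.41706)/15 = 3.41837

3.418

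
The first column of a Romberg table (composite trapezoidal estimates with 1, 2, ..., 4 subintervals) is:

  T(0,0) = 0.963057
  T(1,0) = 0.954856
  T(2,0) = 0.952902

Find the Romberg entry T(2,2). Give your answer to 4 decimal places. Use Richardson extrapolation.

T(1,1) = 0.954856 + (0.954856 − 0.963057)/3 = 0.952122
T(2,1) = 0.952902 + (0.952902 − 0.954856)/3 = 0.952251
T(2,2) = 0.952251 + (0.952251 − 0.952122)/15 = 0.952260
(Column j=1 coincides with Simpson's rule on the same nodes.)

0.9523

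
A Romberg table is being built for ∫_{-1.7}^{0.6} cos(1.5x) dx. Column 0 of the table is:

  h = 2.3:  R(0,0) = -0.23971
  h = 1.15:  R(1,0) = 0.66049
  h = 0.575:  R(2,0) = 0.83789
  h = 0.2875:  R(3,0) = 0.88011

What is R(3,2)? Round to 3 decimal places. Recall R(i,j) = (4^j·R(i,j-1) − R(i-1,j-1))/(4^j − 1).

Richardson extrapolation on the trapezoidal column (denominator 4−1=3):
R(2,1) = 0.83789 + (0.83789 − 0.66049)/3 = 0.89702
R(3,1) = 0.88011 + (0.88011 − 0.83789)/3 = 0.89418
R(3,2) = 0.89418 + (0.89418 − 0.89702)/15 = 0.89399
(Column j=1 coincides with Simpson's rule on the same nodes.)

0.894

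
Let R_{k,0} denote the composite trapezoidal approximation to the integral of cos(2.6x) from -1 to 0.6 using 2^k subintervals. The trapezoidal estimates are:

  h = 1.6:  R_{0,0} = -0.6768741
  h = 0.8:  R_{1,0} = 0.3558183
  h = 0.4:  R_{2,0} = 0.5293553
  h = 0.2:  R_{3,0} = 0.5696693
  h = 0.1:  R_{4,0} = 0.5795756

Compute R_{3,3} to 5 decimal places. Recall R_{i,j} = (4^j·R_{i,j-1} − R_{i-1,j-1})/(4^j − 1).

R_{1,1} = (4·0.3558183 − (-0.6768741)) / 3 = 0.7000491
R_{2,1} = (4·0.5293553 − 0.3558183) / 3 = 0.5872010
R_{3,1} = 0.5696693 + (0.5696693 − 0.5293553)/3 = 0.5831073
R_{2,2} = (16·0.5872010 − 0.7000491) / 15 = 0.5796778
R_{3,2} = (16·0.5831073 − 0.5872010) / 15 = 0.5828344
R_{3,3} = (64·0.5828344 − 0.5796778) / 63 = 0.5828845

0.58288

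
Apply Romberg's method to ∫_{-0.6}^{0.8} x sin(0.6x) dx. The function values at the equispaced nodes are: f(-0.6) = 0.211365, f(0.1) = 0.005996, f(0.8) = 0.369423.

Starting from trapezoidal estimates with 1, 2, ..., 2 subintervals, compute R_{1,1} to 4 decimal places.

0.1411

R_{0,0} (trapezoid, 1 panel, h=1.4000): 0.406552
R_{1,0} (trapezoid, 2 panels, h=0.7000): 0.207473
R_{1,1} = 0.207473 + (0.207473 − 0.406552)/3 = 0.141113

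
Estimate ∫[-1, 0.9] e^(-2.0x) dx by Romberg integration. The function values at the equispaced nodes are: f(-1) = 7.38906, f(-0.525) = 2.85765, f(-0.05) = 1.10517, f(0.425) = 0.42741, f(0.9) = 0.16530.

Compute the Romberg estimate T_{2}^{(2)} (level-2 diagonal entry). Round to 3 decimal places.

3.616

T_{0}^{(0)} (trapezoid, 1 panel, h=1.9000): 7.17664
T_{1}^{(0)} (trapezoid, 2 panels, h=0.9500): 4.63823
T_{2}^{(0)} (trapezoid, 4 panels, h=0.4750): 3.87952
T_{1}^{(1)} = 4.63823 + (4.63823 − 7.17664)/3 = 3.79209
T_{2}^{(1)} = 3.87952 + (3.87952 − 4.63823)/3 = 3.62662
T_{2}^{(2)} = 3.62662 + (3.62662 − 3.79209)/15 = 3.61559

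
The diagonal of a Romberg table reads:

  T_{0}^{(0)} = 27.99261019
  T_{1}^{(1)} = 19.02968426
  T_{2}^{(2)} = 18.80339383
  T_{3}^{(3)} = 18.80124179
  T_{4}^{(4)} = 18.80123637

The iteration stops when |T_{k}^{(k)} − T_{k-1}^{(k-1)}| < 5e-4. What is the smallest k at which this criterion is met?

|T_{1}^{(1)} − T_{0}^{(0)}| = 8.96292593 ≥ 5e-4
|T_{2}^{(2)} − T_{1}^{(1)}| = 0.22629043 ≥ 5e-4
|T_{3}^{(3)} − T_{2}^{(2)}| = 0.00215204 ≥ 5e-4
|T_{4}^{(4)} − T_{3}^{(3)}| = 0.00000542 < 5e-4

k = 4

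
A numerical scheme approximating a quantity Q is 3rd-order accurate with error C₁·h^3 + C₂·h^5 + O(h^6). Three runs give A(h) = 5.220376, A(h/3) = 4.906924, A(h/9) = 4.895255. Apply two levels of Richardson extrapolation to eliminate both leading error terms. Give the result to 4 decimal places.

4.8948

First eliminate the h^3 term (factor 3^3 = 27):
  B₁ = (27·4.906924 − 5.220376)/26 = 4.894868
  B₂ = (27·4.895255 − 4.906924)/26 = 4.894806
Then eliminate the h^5 term (factor 3^5 = 243):
  (243·4.894806 − 4.894868)/242 = 4.894806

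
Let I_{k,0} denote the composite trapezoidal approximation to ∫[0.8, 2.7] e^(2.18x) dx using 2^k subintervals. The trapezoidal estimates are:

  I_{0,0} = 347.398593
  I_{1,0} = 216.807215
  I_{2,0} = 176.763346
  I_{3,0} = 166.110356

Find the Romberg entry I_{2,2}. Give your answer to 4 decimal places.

I_{1,1} = 216.807215 + (216.807215 − 347.398593)/3 = 173.276756
I_{2,1} = (4·176.763346 − 216.807215) / 3 = 163.415390
I_{2,2} = 163.415390 + (163.415390 − 173.276756)/15 = 162.757966

162.7580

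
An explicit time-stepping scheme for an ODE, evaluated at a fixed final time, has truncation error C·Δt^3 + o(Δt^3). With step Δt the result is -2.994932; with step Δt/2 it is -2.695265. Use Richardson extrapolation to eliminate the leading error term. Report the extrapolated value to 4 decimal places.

Extrapolated value = (8·A(Δt/2) − A(Δt)) / (8 − 1)
= (8·(-2.695265) − (-2.994932)) / 7
= -18.567188 / 7 = -2.652455

-2.6525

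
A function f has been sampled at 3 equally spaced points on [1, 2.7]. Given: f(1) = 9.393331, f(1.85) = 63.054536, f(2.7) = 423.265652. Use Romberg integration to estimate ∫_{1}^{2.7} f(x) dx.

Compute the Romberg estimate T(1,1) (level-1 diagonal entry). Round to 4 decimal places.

194.0485

T(0,0) (trapezoid, 1 panel, h=1.7000): 367.760136
T(1,0) (trapezoid, 2 panels, h=0.8500): 237.476423
T(1,1) = 237.476423 + (237.476423 − 367.760136)/3 = 194.048519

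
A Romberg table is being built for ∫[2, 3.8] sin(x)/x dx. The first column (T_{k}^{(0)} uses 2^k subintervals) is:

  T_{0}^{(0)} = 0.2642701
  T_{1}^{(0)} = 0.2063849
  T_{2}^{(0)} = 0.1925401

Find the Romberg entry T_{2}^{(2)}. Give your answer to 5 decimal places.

0.18798

T_{1}^{(1)} = (4·0.2063849 − 0.2642701) / 3 = 0.1870898
T_{2}^{(1)} = 0.1925401 + (0.1925401 − 0.2063849)/3 = 0.1879252
T_{2}^{(2)} = 0.1879252 + (0.1879252 − 0.1870898)/15 = 0.1879809
(Column j=1 coincides with Simpson's rule on the same nodes.)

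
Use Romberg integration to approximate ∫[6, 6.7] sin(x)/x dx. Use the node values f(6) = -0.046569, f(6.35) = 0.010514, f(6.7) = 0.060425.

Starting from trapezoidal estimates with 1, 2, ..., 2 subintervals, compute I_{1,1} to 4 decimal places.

0.0065

I_{0,0} (trapezoid, 1 panel, h=0.7000): 0.004850
I_{1,0} (trapezoid, 2 panels, h=0.3500): 0.006105
I_{1,1} = 0.006105 + (0.006105 − 0.004850)/3 = 0.006523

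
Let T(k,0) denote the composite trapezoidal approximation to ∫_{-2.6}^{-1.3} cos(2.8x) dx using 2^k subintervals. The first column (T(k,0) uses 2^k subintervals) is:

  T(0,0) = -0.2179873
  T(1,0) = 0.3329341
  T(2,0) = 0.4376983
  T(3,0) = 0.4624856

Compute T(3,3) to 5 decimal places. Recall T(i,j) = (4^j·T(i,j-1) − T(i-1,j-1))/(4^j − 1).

0.47064

Richardson extrapolation on the trapezoidal column (denominator 4−1=3):
T(1,1) = 0.3329341 + (0.3329341 − (-0.2179873))/3 = 0.5165746
T(2,1) = 0.4376983 + (0.4376983 − 0.3329341)/3 = 0.4726197
T(3,1) = 0.4624856 + (0.4624856 − 0.4376983)/3 = 0.4707480
T(2,2) = (16·0.4726197 − 0.5165746) / 15 = 0.4696894
T(3,2) = 0.4707480 + (0.4707480 − 0.4726197)/15 = 0.4706232
T(3,3) = (64·0.4706232 − 0.4696894) / 63 = 0.4706380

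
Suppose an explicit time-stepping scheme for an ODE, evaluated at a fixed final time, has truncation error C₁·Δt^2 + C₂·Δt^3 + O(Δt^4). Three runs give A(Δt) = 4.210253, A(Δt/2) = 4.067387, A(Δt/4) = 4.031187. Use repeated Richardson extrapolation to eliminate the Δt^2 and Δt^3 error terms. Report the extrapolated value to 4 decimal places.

First eliminate the Δt^2 term (factor 2^2 = 4):
  B₁ = (4·4.067387 − 4.210253)/3 = 4.019765
  B₂ = (4·4.031187 − 4.067387)/3 = 4.019120
Then eliminate the Δt^3 term (factor 2^3 = 8):
  (8·4.019120 − 4.019765)/7 = 4.019028

4.0190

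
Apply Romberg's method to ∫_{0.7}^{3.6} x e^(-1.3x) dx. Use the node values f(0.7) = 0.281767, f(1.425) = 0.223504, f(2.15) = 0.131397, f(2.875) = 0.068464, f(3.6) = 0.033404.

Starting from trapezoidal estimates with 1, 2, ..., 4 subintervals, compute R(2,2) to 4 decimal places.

R(0,0) (trapezoid, 1 panel, h=2.9000): 0.456998
R(1,0) (trapezoid, 2 panels, h=1.4500): 0.419025
R(2,0) (trapezoid, 4 panels, h=0.7250): 0.421189
R(1,1) = 0.419025 + (0.419025 − 0.456998)/3 = 0.406367
R(2,1) = 0.421189 + (0.421189 − 0.419025)/3 = 0.421910
R(2,2) = 0.421910 + (0.421910 − 0.406367)/15 = 0.422946

0.4229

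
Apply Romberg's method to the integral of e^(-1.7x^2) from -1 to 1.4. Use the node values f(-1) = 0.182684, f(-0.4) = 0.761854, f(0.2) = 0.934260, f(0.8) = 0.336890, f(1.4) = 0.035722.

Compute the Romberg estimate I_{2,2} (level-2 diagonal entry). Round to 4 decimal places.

1.2773

I_{0,0} (trapezoid, 1 panel, h=2.4000): 0.262087
I_{1,0} (trapezoid, 2 panels, h=1.2000): 1.252156
I_{2,0} (trapezoid, 4 panels, h=0.6000): 1.285324
I_{1,1} = 1.252156 + (1.252156 − 0.262087)/3 = 1.582179
I_{2,1} = 1.285324 + (1.285324 − 1.252156)/3 = 1.296380
I_{2,2} = 1.296380 + (1.296380 − 1.582179)/15 = 1.277327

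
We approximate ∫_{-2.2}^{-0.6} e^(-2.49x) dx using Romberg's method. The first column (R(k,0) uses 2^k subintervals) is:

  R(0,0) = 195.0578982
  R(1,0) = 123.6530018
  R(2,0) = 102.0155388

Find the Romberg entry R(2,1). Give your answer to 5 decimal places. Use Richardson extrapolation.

Richardson extrapolation on the trapezoidal column (denominator 4−1=3):
R(2,1) = (4·102.0155388 − 123.6530018) / 3 = 94.8030511

94.80305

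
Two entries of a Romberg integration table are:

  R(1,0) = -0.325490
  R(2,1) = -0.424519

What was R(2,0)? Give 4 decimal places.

From R(2,1) = (4·R(2,0) − R(1,0))/3, solve for R(2,0):
4·R(2,0) = 3·(-0.424519) + (-0.325490) = -1.599047
R(2,0) = -0.399762

-0.3998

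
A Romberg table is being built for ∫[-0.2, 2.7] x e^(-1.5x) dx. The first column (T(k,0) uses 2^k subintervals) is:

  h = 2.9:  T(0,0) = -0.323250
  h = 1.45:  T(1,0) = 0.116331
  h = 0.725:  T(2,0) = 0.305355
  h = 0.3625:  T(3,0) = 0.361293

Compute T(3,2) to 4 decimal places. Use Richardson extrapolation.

T(2,1) = (4·0.305355 − 0.116331) / 3 = 0.368363
T(3,1) = (4·0.361293 − 0.305355) / 3 = 0.379939
T(3,2) = 0.379939 + (0.379939 − 0.368363)/15 = 0.380711
(Column j=1 coincides with Simpson's rule on the same nodes.)

0.3807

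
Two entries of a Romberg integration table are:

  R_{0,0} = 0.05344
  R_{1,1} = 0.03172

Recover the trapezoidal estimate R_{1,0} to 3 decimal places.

From R_{1,1} = (4·R_{1,0} − R_{0,0})/3, solve for R_{1,0}:
4·R_{1,0} = 3·0.03172 + 0.05344 = 0.14860
R_{1,0} = 0.03715

0.037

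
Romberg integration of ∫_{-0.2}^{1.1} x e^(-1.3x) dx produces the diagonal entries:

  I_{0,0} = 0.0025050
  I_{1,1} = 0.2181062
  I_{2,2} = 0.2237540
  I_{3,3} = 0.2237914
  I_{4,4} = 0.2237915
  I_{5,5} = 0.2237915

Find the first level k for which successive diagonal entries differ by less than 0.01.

|I_{1,1} − I_{0,0}| = 0.2156012 ≥ 0.01
|I_{2,2} − I_{1,1}| = 0.0056478 < 0.01

k = 2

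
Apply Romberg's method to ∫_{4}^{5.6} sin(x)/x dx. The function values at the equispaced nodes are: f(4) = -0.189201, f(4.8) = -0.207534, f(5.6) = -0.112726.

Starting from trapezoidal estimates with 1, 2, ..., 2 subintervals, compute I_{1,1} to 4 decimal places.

I_{0,0} (trapezoid, 1 panel, h=1.6000): -0.241542
I_{1,0} (trapezoid, 2 panels, h=0.8000): -0.286798
I_{1,1} = -0.286798 + (-0.286798 − (-0.241542))/3 = -0.301883

-0.3019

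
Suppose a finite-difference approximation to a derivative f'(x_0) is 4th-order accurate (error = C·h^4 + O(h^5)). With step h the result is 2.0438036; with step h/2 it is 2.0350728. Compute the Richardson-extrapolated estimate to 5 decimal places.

Extrapolated value = (16·A(h/2) − A(h)) / (16 − 1)
= (16·2.0350728 − 2.0438036) / 15
= 30.5173612 / 15 = 2.0344907

2.03449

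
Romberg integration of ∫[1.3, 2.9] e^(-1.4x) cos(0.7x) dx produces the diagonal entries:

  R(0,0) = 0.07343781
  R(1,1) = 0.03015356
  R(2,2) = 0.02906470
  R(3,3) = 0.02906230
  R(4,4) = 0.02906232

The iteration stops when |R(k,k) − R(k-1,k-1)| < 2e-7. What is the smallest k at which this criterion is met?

k = 4

|R(1,1) − R(0,0)| = 0.04328425 ≥ 2e-7
|R(2,2) − R(1,1)| = 0.00108886 ≥ 2e-7
|R(3,3) − R(2,2)| = 0.00000240 ≥ 2e-7
|R(4,4) − R(3,3)| = 0.00000002 < 2e-7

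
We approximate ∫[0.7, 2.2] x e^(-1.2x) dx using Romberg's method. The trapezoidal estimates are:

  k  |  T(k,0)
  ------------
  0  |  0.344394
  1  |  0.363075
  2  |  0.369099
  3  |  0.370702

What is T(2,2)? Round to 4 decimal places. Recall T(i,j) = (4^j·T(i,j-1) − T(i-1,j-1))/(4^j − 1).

Richardson extrapolation on the trapezoidal column (denominator 4−1=3):
T(1,1) = 0.363075 + (0.363075 − 0.344394)/3 = 0.369302
T(2,1) = (4·0.369099 − 0.363075) / 3 = 0.371107
T(2,2) = (16·0.371107 − 0.369302) / 15 = 0.371227

0.3712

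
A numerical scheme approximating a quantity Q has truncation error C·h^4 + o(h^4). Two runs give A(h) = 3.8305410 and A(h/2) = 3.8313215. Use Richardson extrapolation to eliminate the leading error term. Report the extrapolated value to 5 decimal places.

Extrapolated value = (16·A(h/2) − A(h)) / (16 − 1)
= (16·3.8313215 − 3.8305410) / 15
= 57.4706030 / 15 = 3.8313735

3.83137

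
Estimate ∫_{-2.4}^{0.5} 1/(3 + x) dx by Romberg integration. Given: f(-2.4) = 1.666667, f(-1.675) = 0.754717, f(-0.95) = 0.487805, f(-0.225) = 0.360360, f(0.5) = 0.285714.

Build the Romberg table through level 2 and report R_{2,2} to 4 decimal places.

1.7788

R_{0,0} (trapezoid, 1 panel, h=2.9000): 2.830952
R_{1,0} (trapezoid, 2 panels, h=1.4500): 2.122793
R_{2,0} (trapezoid, 4 panels, h=0.7250): 1.869828
R_{1,1} = 2.122793 + (2.122793 − 2.830952)/3 = 1.886740
R_{2,1} = 1.869828 + (1.869828 − 2.122793)/3 = 1.785506
R_{2,2} = 1.785506 + (1.785506 − 1.886740)/15 = 1.778757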